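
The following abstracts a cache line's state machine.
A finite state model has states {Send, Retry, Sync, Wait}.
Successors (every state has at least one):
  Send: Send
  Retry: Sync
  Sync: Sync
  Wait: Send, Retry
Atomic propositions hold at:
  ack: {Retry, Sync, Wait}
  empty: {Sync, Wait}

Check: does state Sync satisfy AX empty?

Sat(AX empty) = {s : every successor in {Sync, Wait}} = {Retry, Sync}
Sync ∈ Sat(AX empty) = {Retry, Sync}, so the formula holds at Sync.

Yes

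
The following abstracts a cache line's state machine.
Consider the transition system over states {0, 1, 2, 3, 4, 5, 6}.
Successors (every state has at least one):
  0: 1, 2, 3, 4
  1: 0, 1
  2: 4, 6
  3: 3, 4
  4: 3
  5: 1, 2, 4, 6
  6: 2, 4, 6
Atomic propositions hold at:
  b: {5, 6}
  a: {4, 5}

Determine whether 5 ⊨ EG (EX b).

Yes

Sat(EX b) = {s : some successor in {5, 6}} = {2, 5, 6}
EG (EX b): greatest fixpoint, start Z0 = {2, 5, 6}, keep only states in Sat with some successor in Z. Already a fixed point.
Sat(EG (EX b)) = {2, 5, 6}
5 ∈ Sat(EG (EX b)) = {2, 5, 6}, so the formula holds at 5.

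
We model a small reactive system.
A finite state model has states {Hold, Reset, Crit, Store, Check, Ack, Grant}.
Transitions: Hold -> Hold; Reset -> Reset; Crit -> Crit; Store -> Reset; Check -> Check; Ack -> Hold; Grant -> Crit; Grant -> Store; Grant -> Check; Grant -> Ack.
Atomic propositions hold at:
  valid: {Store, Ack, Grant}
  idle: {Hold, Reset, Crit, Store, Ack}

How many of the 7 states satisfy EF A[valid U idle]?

6

A[valid U idle]: least fixpoint, start Z0 = Sat(idle) = {Hold, Reset, Crit, Store, Ack}, add states in Sat(valid) with every successor in Z. Already a fixed point.
Sat(A[valid U idle]) = {Hold, Reset, Crit, Store, Ack}
EF A[valid U idle]: least fixpoint, start Z0 = {Hold, Reset, Crit, Store, Ack}, add states with some successor in Z. Z1 = {Hold, Reset, Crit, Store, Ack, Grant}; fixed.
Sat(EF A[valid U idle]) = {Hold, Reset, Crit, Store, Ack, Grant}
|Sat(EF A[valid U idle])| = |{Hold, Reset, Crit, Store, Ack, Grant}| = 6.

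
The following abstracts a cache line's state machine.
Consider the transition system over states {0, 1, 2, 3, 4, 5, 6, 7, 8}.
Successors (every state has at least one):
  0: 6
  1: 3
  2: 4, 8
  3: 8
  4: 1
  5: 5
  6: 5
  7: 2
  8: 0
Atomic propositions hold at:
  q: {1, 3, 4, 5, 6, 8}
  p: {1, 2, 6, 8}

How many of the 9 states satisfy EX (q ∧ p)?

4

Sat(q ∧ p) = {1, 6, 8}
Sat(EX (q ∧ p)) = {s : some successor in {1, 6, 8}} = {0, 2, 3, 4}
|Sat(EX (q ∧ p))| = |{0, 2, 3, 4}| = 4.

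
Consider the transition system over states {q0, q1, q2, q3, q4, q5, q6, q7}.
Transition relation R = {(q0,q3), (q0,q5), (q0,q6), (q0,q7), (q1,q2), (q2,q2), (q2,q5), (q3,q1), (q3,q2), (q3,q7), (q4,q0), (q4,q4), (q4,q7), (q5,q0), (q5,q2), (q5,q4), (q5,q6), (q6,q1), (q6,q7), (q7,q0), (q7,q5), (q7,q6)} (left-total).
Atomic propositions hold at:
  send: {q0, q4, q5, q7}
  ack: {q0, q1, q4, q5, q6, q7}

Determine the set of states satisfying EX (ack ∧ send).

{q0, q2, q3, q4, q5, q6, q7}

Sat(ack ∧ send) = {q0, q4, q5, q7}
Sat(EX (ack ∧ send)) = {s : some successor in {q0, q4, q5, q7}} = {q0, q2, q3, q4, q5, q6, q7}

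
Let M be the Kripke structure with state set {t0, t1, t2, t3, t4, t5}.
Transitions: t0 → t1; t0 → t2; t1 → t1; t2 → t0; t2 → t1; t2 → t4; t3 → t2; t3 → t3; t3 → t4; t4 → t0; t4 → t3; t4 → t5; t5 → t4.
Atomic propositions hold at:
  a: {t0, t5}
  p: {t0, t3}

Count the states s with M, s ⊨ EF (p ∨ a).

5

Sat(p ∨ a) = {t0, t3, t5}
EF (p ∨ a): least fixpoint, start Z0 = {t0, t3, t5}, add states with some successor in Z. Z1 = {t0, t2, t3, t4, t5}; fixed.
Sat(EF (p ∨ a)) = {t0, t2, t3, t4, t5}
|Sat(EF (p ∨ a))| = |{t0, t2, t3, t4, t5}| = 5.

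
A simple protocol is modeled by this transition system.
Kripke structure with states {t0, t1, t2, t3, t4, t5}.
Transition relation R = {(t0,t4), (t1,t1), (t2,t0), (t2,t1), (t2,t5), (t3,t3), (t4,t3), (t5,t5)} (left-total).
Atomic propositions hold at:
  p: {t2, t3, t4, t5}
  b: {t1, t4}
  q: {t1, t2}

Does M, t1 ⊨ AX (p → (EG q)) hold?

Yes

EG q: greatest fixpoint, start Z0 = {t1, t2}, keep only states in Sat with some successor in Z. Already a fixed point.
Sat(EG q) = {t1, t2}
Sat(p → (EG q)) = {t0, t1, t2}
Sat(AX (p → (EG q))) = {s : every successor in {t0, t1, t2}} = {t1}
t1 ∈ Sat(AX (p → (EG q))) = {t1}, so the formula holds at t1.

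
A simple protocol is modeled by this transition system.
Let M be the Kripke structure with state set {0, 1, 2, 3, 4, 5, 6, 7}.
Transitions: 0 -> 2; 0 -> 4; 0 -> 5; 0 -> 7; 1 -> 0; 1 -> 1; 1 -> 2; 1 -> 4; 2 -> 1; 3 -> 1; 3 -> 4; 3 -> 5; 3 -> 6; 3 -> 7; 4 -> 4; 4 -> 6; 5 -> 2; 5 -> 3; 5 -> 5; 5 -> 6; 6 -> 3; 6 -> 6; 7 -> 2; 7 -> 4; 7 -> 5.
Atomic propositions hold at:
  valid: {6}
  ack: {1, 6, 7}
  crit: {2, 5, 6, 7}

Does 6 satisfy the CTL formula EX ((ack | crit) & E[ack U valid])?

Yes

Sat(ack | crit) = {1, 2, 5, 6, 7}
E[ack U valid]: least fixpoint, start Z0 = Sat(valid) = {6}, add states in Sat(ack) with some successor in Z. Already a fixed point.
Sat(E[ack U valid]) = {6}
Sat((ack | crit) & E[ack U valid]) = {6}
Sat(EX ((ack | crit) & E[ack U valid])) = {s : some successor in {6}} = {3, 4, 5, 6}
6 ∈ Sat(EX ((ack | crit) & E[ack U valid])) = {3, 4, 5, 6}, so the formula holds at 6.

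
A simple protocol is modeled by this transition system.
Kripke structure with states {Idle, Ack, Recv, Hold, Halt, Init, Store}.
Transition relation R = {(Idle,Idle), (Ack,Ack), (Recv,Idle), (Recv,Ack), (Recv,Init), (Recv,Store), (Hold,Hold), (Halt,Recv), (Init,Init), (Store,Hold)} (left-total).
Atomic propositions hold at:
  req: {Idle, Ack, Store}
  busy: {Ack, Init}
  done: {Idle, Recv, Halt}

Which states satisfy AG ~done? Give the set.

{Ack, Hold, Init, Store}

Sat(~done) = {Ack, Hold, Init, Store}
AG ~done: greatest fixpoint, start Z0 = {Ack, Hold, Init, Store}, keep only states in Sat with every successor in Z. Already a fixed point.
Sat(AG ~done) = {Ack, Hold, Init, Store}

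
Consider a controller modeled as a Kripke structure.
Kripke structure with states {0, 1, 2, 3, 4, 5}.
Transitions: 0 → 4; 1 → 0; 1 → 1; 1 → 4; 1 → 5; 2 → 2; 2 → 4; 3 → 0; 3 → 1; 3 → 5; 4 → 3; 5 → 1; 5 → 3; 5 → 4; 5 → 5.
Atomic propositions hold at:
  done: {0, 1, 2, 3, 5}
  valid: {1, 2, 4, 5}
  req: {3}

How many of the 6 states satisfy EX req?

Sat(EX req) = {s : some successor in {3}} = {4, 5}
|Sat(EX req)| = |{4, 5}| = 2.

2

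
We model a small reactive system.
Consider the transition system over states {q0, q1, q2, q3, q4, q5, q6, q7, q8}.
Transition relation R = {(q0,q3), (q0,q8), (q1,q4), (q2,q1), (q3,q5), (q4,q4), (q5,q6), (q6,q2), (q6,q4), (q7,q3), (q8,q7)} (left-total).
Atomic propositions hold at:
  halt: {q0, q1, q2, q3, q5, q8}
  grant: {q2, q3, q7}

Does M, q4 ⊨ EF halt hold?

EF halt: least fixpoint, start Z0 = {q0, q1, q2, q3, q5, q8}, add states with some successor in Z. Z1 = {q0, q1, q2, q3, q5, q6, q7, q8}; fixed.
Sat(EF halt) = {q0, q1, q2, q3, q5, q6, q7, q8}
q4 ∉ Sat(EF halt) = {q0, q1, q2, q3, q5, q6, q7, q8}, so the formula does not hold at q4.

No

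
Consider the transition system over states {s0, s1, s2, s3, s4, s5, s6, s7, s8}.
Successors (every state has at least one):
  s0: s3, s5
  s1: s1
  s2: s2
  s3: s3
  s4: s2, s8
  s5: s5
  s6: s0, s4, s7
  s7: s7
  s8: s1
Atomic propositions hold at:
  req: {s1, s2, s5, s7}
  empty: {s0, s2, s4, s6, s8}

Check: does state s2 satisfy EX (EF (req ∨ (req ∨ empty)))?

Sat(req ∨ empty) = {s0, s1, s2, s4, s5, s6, s7, s8}
Sat(req ∨ (req ∨ empty)) = {s0, s1, s2, s4, s5, s6, s7, s8}
EF (req ∨ (req ∨ empty)): least fixpoint, start Z0 = {s0, s1, s2, s4, s5, s6, s7, s8}, add states with some successor in Z. Already a fixed point.
Sat(EF (req ∨ (req ∨ empty))) = {s0, s1, s2, s4, s5, s6, s7, s8}
Sat(EX (EF (req ∨ (req ∨ empty)))) = {s : some successor in {s0, s1, s2, s4, s5, s6, s7, s8}} = {s0, s1, s2, s4, s5, s6, s7, s8}
s2 ∈ Sat(EX (EF (req ∨ (req ∨ empty)))) = {s0, s1, s2, s4, s5, s6, s7, s8}, so the formula holds at s2.

Yes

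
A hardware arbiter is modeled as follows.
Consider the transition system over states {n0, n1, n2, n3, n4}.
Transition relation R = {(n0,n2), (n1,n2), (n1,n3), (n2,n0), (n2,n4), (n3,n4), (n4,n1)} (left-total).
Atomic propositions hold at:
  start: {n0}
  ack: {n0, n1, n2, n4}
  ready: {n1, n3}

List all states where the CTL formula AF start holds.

AF start: least fixpoint, start Z0 = {n0}, add states with every successor in Z. Already a fixed point.
Sat(AF start) = {n0}

{n0}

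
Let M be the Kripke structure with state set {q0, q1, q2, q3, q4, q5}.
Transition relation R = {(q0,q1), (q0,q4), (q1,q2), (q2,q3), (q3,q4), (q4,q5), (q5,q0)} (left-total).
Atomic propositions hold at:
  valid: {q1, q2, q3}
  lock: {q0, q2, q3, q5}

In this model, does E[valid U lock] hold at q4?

No

E[valid U lock]: least fixpoint, start Z0 = Sat(lock) = {q0, q2, q3, q5}, add states in Sat(valid) with some successor in Z. Z1 = {q0, q1, q2, q3, q5}; fixed.
Sat(E[valid U lock]) = {q0, q1, q2, q3, q5}
q4 ∉ Sat(E[valid U lock]) = {q0, q1, q2, q3, q5}, so the formula does not hold at q4.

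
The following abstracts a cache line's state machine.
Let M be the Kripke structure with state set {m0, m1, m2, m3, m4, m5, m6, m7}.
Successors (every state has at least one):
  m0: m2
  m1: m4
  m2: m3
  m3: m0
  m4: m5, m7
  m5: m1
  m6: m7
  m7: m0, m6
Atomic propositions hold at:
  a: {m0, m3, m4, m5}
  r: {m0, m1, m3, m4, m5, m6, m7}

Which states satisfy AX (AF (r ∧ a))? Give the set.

{m0, m1, m2, m3, m5}

Sat(r ∧ a) = {m0, m3, m4, m5}
AF (r ∧ a): least fixpoint, start Z0 = {m0, m3, m4, m5}, add states with every successor in Z. Z1 = {m0, m1, m2, m3, m4, m5}; fixed.
Sat(AF (r ∧ a)) = {m0, m1, m2, m3, m4, m5}
Sat(AX (AF (r ∧ a))) = {s : every successor in {m0, m1, m2, m3, m4, m5}} = {m0, m1, m2, m3, m5}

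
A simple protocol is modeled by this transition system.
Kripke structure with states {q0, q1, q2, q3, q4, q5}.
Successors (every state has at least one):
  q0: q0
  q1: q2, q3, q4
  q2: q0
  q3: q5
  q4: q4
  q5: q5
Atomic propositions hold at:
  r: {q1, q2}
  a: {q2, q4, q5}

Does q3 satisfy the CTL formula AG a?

No

AG a: greatest fixpoint, start Z0 = {q2, q4, q5}, keep only states in Sat with every successor in Z. Z1 = {q4, q5}; fixed.
Sat(AG a) = {q4, q5}
q3 ∉ Sat(AG a) = {q4, q5}, so the formula does not hold at q3.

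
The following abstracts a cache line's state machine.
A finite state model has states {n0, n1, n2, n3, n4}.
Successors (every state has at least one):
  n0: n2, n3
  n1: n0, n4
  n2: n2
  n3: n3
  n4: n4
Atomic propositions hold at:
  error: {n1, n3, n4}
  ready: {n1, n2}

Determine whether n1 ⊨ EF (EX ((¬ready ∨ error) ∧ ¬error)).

Yes

Sat(¬ready) = {n0, n3, n4}
Sat(¬ready ∨ error) = {n0, n1, n3, n4}
Sat(¬error) = {n0, n2}
Sat((¬ready ∨ error) ∧ ¬error) = {n0}
Sat(EX ((¬ready ∨ error) ∧ ¬error)) = {s : some successor in {n0}} = {n1}
EF (EX ((¬ready ∨ error) ∧ ¬error)): least fixpoint, start Z0 = {n1}, add states with some successor in Z. Already a fixed point.
Sat(EF (EX ((¬ready ∨ error) ∧ ¬error))) = {n1}
n1 ∈ Sat(EF (EX ((¬ready ∨ error) ∧ ¬error))) = {n1}, so the formula holds at n1.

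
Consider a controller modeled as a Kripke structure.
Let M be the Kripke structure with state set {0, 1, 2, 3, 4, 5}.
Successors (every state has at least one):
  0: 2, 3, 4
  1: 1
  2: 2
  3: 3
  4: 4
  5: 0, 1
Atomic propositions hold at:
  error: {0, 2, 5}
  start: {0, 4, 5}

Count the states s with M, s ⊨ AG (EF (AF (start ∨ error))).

Sat(start ∨ error) = {0, 2, 4, 5}
AF (start ∨ error): least fixpoint, start Z0 = {0, 2, 4, 5}, add states with every successor in Z. Already a fixed point.
Sat(AF (start ∨ error)) = {0, 2, 4, 5}
EF (AF (start ∨ error)): least fixpoint, start Z0 = {0, 2, 4, 5}, add states with some successor in Z. Already a fixed point.
Sat(EF (AF (start ∨ error))) = {0, 2, 4, 5}
AG (EF (AF (start ∨ error))): greatest fixpoint, start Z0 = {0, 2, 4, 5}, keep only states in Sat with every successor in Z. Z1 = {2, 4}; fixed.
Sat(AG (EF (AF (start ∨ error)))) = {2, 4}
|Sat(AG (EF (AF (start ∨ error))))| = |{2, 4}| = 2.

2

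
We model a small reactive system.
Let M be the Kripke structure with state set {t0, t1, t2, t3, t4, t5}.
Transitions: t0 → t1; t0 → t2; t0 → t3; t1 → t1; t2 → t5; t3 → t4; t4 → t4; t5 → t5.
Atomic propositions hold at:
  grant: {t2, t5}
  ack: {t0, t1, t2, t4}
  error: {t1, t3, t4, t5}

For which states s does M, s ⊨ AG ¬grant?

Sat(¬grant) = {t0, t1, t3, t4}
AG ¬grant: greatest fixpoint, start Z0 = {t0, t1, t3, t4}, keep only states in Sat with every successor in Z. Z1 = {t1, t3, t4}; fixed.
Sat(AG ¬grant) = {t1, t3, t4}

{t1, t3, t4}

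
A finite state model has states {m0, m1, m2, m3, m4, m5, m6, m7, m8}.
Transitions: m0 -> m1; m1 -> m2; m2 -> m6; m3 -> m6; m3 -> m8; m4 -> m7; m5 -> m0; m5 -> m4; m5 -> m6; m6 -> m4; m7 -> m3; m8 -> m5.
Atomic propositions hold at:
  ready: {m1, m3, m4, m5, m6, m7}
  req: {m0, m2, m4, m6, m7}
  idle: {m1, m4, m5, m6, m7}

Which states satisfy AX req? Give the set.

{m1, m2, m4, m5, m6}

Sat(AX req) = {s : every successor in {m0, m2, m4, m6, m7}} = {m1, m2, m4, m5, m6}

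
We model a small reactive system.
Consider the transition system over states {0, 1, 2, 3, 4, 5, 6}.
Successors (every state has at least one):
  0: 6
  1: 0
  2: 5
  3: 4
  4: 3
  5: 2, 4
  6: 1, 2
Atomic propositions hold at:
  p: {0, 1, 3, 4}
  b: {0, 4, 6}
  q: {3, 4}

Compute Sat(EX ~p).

Sat(~p) = {2, 5, 6}
Sat(EX ~p) = {s : some successor in {2, 5, 6}} = {0, 2, 5, 6}

{0, 2, 5, 6}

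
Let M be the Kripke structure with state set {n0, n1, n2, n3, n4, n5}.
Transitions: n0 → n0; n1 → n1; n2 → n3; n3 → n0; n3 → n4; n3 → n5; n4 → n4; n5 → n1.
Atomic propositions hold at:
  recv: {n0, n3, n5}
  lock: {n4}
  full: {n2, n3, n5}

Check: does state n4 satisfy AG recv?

No

AG recv: greatest fixpoint, start Z0 = {n0, n3, n5}, keep only states in Sat with every successor in Z. Z1 = {n0}; fixed.
Sat(AG recv) = {n0}
n4 ∉ Sat(AG recv) = {n0}, so the formula does not hold at n4.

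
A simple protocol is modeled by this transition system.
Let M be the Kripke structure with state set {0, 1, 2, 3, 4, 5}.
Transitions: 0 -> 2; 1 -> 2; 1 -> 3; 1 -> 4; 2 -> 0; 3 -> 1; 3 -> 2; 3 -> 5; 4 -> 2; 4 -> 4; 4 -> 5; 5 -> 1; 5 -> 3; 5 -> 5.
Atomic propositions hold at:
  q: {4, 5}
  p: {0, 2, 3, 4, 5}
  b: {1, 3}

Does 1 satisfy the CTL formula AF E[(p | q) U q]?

Sat(p | q) = {0, 2, 3, 4, 5}
E[(p | q) U q]: least fixpoint, start Z0 = Sat(q) = {4, 5}, add states in Sat(p | q) with some successor in Z. Z1 = {3, 4, 5}; fixed.
Sat(E[(p | q) U q]) = {3, 4, 5}
AF E[(p | q) U q]: least fixpoint, start Z0 = {3, 4, 5}, add states with every successor in Z. Already a fixed point.
Sat(AF E[(p | q) U q]) = {3, 4, 5}
1 ∉ Sat(AF E[(p | q) U q]) = {3, 4, 5}, so the formula does not hold at 1.

No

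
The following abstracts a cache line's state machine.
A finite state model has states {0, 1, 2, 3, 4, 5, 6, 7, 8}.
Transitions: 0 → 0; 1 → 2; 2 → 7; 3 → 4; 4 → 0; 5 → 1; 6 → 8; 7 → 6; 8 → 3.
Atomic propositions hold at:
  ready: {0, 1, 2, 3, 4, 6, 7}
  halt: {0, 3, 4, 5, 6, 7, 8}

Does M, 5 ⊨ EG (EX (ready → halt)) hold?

No

Sat(ready → halt) = {0, 3, 4, 5, 6, 7, 8}
Sat(EX (ready → halt)) = {s : some successor in {0, 3, 4, 5, 6, 7, 8}} = {0, 2, 3, 4, 6, 7, 8}
EG (EX (ready → halt)): greatest fixpoint, start Z0 = {0, 2, 3, 4, 6, 7, 8}, keep only states in Sat with some successor in Z. Already a fixed point.
Sat(EG (EX (ready → halt))) = {0, 2, 3, 4, 6, 7, 8}
5 ∉ Sat(EG (EX (ready → halt))) = {0, 2, 3, 4, 6, 7, 8}, so the formula does not hold at 5.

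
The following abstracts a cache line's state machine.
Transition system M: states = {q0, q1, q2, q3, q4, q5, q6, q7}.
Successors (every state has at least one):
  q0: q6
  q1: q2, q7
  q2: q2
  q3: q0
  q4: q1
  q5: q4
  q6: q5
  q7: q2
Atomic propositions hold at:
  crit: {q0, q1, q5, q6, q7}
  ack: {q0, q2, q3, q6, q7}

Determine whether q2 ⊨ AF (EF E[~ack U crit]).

No

Sat(~ack) = {q1, q4, q5}
E[~ack U crit]: least fixpoint, start Z0 = Sat(crit) = {q0, q1, q5, q6, q7}, add states in Sat(~ack) with some successor in Z. Z1 = {q0, q1, q4, q5, q6, q7}; fixed.
Sat(E[~ack U crit]) = {q0, q1, q4, q5, q6, q7}
EF E[~ack U crit]: least fixpoint, start Z0 = {q0, q1, q4, q5, q6, q7}, add states with some successor in Z. Z1 = {q0, q1, q3, q4, q5, q6, q7}; fixed.
Sat(EF E[~ack U crit]) = {q0, q1, q3, q4, q5, q6, q7}
AF (EF E[~ack U crit]): least fixpoint, start Z0 = {q0, q1, q3, q4, q5, q6, q7}, add states with every successor in Z. Already a fixed point.
Sat(AF (EF E[~ack U crit])) = {q0, q1, q3, q4, q5, q6, q7}
q2 ∉ Sat(AF (EF E[~ack U crit])) = {q0, q1, q3, q4, q5, q6, q7}, so the formula does not hold at q2.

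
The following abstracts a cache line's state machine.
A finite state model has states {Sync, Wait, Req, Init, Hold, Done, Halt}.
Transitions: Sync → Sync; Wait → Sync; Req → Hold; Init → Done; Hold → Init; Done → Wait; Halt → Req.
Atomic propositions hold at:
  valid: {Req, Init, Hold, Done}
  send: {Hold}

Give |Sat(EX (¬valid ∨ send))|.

4

Sat(¬valid) = {Sync, Wait, Halt}
Sat(¬valid ∨ send) = {Sync, Wait, Hold, Halt}
Sat(EX (¬valid ∨ send)) = {s : some successor in {Sync, Wait, Hold, Halt}} = {Sync, Wait, Req, Done}
|Sat(EX (¬valid ∨ send))| = |{Sync, Wait, Req, Done}| = 4.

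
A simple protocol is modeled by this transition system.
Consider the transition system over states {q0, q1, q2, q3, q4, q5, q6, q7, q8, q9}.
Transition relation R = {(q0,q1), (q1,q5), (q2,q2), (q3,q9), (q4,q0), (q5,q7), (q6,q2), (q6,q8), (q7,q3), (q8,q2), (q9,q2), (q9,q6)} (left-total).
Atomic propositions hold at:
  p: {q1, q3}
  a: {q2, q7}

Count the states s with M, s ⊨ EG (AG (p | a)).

1

Sat(p | a) = {q1, q2, q3, q7}
AG (p | a): greatest fixpoint, start Z0 = {q1, q2, q3, q7}, keep only states in Sat with every successor in Z. Z1 = {q2, q7}; Z2 = {q2}; fixed.
Sat(AG (p | a)) = {q2}
EG (AG (p | a)): greatest fixpoint, start Z0 = {q2}, keep only states in Sat with some successor in Z. Already a fixed point.
Sat(EG (AG (p | a))) = {q2}
|Sat(EG (AG (p | a)))| = |{q2}| = 1.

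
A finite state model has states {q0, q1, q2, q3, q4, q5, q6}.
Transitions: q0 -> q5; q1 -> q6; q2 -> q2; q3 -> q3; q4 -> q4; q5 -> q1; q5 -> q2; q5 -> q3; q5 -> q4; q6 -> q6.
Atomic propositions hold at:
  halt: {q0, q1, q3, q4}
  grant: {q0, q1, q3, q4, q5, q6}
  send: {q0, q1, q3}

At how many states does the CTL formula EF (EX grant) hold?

Sat(EX grant) = {s : some successor in {q0, q1, q3, q4, q5, q6}} = {q0, q1, q3, q4, q5, q6}
EF (EX grant): least fixpoint, start Z0 = {q0, q1, q3, q4, q5, q6}, add states with some successor in Z. Already a fixed point.
Sat(EF (EX grant)) = {q0, q1, q3, q4, q5, q6}
|Sat(EF (EX grant))| = |{q0, q1, q3, q4, q5, q6}| = 6.

6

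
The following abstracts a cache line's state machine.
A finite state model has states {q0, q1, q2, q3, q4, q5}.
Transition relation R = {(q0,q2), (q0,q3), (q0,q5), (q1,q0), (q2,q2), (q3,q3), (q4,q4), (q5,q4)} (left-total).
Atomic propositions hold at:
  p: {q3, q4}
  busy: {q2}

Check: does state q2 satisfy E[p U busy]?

E[p U busy]: least fixpoint, start Z0 = Sat(busy) = {q2}, add states in Sat(p) with some successor in Z. Already a fixed point.
Sat(E[p U busy]) = {q2}
q2 ∈ Sat(E[p U busy]) = {q2}, so the formula holds at q2.

Yes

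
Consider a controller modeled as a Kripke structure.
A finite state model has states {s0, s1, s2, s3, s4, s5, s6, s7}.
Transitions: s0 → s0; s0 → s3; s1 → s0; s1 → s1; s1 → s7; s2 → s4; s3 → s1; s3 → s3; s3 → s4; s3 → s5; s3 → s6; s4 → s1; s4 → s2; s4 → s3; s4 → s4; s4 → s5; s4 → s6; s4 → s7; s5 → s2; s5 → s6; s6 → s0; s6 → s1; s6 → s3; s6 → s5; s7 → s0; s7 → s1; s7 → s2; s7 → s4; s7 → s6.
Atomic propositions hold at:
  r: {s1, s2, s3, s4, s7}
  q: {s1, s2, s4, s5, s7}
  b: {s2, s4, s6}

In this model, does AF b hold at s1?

No

AF b: least fixpoint, start Z0 = {s2, s4, s6}, add states with every successor in Z. Z1 = {s2, s4, s5, s6}; fixed.
Sat(AF b) = {s2, s4, s5, s6}
s1 ∉ Sat(AF b) = {s2, s4, s5, s6}, so the formula does not hold at s1.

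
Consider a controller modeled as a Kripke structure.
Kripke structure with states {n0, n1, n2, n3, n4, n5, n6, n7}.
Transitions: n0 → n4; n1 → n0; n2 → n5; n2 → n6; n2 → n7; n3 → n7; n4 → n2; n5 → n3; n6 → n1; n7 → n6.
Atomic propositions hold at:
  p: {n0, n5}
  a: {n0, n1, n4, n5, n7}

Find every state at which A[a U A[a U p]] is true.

A[a U p]: least fixpoint, start Z0 = Sat(p) = {n0, n5}, add states in Sat(a) with every successor in Z. Z1 = {n0, n1, n5}; fixed.
Sat(A[a U p]) = {n0, n1, n5}
A[a U A[a U p]]: least fixpoint, start Z0 = Sat(A[a U p]) = {n0, n1, n5}, add states in Sat(a) with every successor in Z. Already a fixed point.
Sat(A[a U A[a U p]]) = {n0, n1, n5}

{n0, n1, n5}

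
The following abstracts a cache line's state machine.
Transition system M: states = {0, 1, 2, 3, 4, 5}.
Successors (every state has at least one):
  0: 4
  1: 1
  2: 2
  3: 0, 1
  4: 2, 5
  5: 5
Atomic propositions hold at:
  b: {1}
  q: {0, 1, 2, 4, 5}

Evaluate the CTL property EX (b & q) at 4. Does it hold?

No

Sat(b & q) = {1}
Sat(EX (b & q)) = {s : some successor in {1}} = {1, 3}
4 ∉ Sat(EX (b & q)) = {1, 3}, so the formula does not hold at 4.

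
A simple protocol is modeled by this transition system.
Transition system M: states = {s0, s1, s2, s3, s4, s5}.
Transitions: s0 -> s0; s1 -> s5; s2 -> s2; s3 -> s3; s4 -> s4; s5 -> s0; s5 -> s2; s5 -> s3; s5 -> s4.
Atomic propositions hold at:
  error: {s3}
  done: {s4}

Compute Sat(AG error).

{s3}

AG error: greatest fixpoint, start Z0 = {s3}, keep only states in Sat with every successor in Z. Already a fixed point.
Sat(AG error) = {s3}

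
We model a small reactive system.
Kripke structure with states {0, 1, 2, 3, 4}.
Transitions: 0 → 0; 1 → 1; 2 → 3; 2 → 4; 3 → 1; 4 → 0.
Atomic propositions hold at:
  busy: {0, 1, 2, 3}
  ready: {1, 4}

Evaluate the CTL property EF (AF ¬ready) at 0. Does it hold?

Yes

Sat(¬ready) = {0, 2, 3}
AF ¬ready: least fixpoint, start Z0 = {0, 2, 3}, add states with every successor in Z. Z1 = {0, 2, 3, 4}; fixed.
Sat(AF ¬ready) = {0, 2, 3, 4}
EF (AF ¬ready): least fixpoint, start Z0 = {0, 2, 3, 4}, add states with some successor in Z. Already a fixed point.
Sat(EF (AF ¬ready)) = {0, 2, 3, 4}
0 ∈ Sat(EF (AF ¬ready)) = {0, 2, 3, 4}, so the formula holds at 0.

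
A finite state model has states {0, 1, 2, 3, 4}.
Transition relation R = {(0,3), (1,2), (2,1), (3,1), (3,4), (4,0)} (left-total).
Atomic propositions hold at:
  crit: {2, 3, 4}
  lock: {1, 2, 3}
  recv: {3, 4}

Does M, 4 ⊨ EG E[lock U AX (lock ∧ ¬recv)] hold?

Sat(¬recv) = {0, 1, 2}
Sat(lock ∧ ¬recv) = {1, 2}
Sat(AX (lock ∧ ¬recv)) = {s : every successor in {1, 2}} = {1, 2}
E[lock U AX (lock ∧ ¬recv)]: least fixpoint, start Z0 = Sat(AX (lock ∧ ¬recv)) = {1, 2}, add states in Sat(lock) with some successor in Z. Z1 = {1, 2, 3}; fixed.
Sat(E[lock U AX (lock ∧ ¬recv)]) = {1, 2, 3}
EG E[lock U AX (lock ∧ ¬recv)]: greatest fixpoint, start Z0 = {1, 2, 3}, keep only states in Sat with some successor in Z. Already a fixed point.
Sat(EG E[lock U AX (lock ∧ ¬recv)]) = {1, 2, 3}
4 ∉ Sat(EG E[lock U AX (lock ∧ ¬recv)]) = {1, 2, 3}, so the formula does not hold at 4.

No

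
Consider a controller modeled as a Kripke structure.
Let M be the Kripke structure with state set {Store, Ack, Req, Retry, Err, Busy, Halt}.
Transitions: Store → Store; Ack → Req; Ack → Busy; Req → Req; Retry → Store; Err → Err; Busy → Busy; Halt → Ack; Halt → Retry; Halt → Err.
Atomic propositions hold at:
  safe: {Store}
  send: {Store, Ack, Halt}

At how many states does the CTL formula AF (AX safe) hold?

Sat(AX safe) = {s : every successor in {Store}} = {Store, Retry}
AF (AX safe): least fixpoint, start Z0 = {Store, Retry}, add states with every successor in Z. Already a fixed point.
Sat(AF (AX safe)) = {Store, Retry}
|Sat(AF (AX safe))| = |{Store, Retry}| = 2.

2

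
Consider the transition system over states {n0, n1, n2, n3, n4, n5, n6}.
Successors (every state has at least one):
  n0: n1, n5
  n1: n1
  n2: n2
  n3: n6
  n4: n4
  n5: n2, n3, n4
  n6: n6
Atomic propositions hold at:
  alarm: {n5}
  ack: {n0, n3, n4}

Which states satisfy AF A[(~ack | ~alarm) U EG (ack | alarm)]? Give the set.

Sat(~ack) = {n1, n2, n5, n6}
Sat(~alarm) = {n0, n1, n2, n3, n4, n6}
Sat(~ack | ~alarm) = {n0, n1, n2, n3, n4, n5, n6}
Sat(ack | alarm) = {n0, n3, n4, n5}
EG (ack | alarm): greatest fixpoint, start Z0 = {n0, n3, n4, n5}, keep only states in Sat with some successor in Z. Z1 = {n0, n4, n5}; fixed.
Sat(EG (ack | alarm)) = {n0, n4, n5}
A[(~ack | ~alarm) U EG (ack | alarm)]: least fixpoint, start Z0 = Sat(EG (ack | alarm)) = {n0, n4, n5}, add states in Sat(~ack | ~alarm) with every successor in Z. Already a fixed point.
Sat(A[(~ack | ~alarm) U EG (ack | alarm)]) = {n0, n4, n5}
AF A[(~ack | ~alarm) U EG (ack | alarm)]: least fixpoint, start Z0 = {n0, n4, n5}, add states with every successor in Z. Already a fixed point.
Sat(AF A[(~ack | ~alarm) U EG (ack | alarm)]) = {n0, n4, n5}

{n0, n4, n5}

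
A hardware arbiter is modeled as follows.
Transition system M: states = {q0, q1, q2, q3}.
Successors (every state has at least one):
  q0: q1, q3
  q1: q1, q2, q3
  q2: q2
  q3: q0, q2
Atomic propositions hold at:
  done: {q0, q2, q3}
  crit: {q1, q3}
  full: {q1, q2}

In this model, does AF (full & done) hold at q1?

Sat(full & done) = {q2}
AF (full & done): least fixpoint, start Z0 = {q2}, add states with every successor in Z. Already a fixed point.
Sat(AF (full & done)) = {q2}
q1 ∉ Sat(AF (full & done)) = {q2}, so the formula does not hold at q1.

No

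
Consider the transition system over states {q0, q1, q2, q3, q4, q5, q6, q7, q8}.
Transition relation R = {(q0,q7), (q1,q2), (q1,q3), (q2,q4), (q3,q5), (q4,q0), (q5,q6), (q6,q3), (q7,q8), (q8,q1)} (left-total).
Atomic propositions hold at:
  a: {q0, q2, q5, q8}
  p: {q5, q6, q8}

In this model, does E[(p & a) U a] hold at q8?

Sat(p & a) = {q5, q8}
E[(p & a) U a]: least fixpoint, start Z0 = Sat(a) = {q0, q2, q5, q8}, add states in Sat(p & a) with some successor in Z. Already a fixed point.
Sat(E[(p & a) U a]) = {q0, q2, q5, q8}
q8 ∈ Sat(E[(p & a) U a]) = {q0, q2, q5, q8}, so the formula holds at q8.

Yes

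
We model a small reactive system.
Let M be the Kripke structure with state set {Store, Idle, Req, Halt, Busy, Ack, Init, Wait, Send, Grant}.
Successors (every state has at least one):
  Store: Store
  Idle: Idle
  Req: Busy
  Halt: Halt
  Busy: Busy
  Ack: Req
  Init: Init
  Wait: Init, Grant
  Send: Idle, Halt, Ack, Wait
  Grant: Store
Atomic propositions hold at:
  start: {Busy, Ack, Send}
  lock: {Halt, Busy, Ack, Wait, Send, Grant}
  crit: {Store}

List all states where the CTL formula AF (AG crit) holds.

{Store, Grant}

AG crit: greatest fixpoint, start Z0 = {Store}, keep only states in Sat with every successor in Z. Already a fixed point.
Sat(AG crit) = {Store}
AF (AG crit): least fixpoint, start Z0 = {Store}, add states with every successor in Z. Z1 = {Store, Grant}; fixed.
Sat(AF (AG crit)) = {Store, Grant}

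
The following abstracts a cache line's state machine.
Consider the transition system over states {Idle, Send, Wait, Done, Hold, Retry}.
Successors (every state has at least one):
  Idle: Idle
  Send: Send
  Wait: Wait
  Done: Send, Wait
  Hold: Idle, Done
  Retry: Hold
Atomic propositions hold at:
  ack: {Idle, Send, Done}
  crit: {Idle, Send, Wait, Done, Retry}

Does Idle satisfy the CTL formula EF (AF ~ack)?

No

Sat(~ack) = {Wait, Hold, Retry}
AF ~ack: least fixpoint, start Z0 = {Wait, Hold, Retry}, add states with every successor in Z. Already a fixed point.
Sat(AF ~ack) = {Wait, Hold, Retry}
EF (AF ~ack): least fixpoint, start Z0 = {Wait, Hold, Retry}, add states with some successor in Z. Z1 = {Wait, Done, Hold, Retry}; fixed.
Sat(EF (AF ~ack)) = {Wait, Done, Hold, Retry}
Idle ∉ Sat(EF (AF ~ack)) = {Wait, Done, Hold, Retry}, so the formula does not hold at Idle.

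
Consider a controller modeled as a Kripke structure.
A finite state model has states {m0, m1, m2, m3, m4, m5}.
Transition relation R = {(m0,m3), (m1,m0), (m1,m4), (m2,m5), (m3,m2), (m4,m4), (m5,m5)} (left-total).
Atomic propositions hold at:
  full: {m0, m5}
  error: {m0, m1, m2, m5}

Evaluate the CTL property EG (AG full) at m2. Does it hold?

No

AG full: greatest fixpoint, start Z0 = {m0, m5}, keep only states in Sat with every successor in Z. Z1 = {m5}; fixed.
Sat(AG full) = {m5}
EG (AG full): greatest fixpoint, start Z0 = {m5}, keep only states in Sat with some successor in Z. Already a fixed point.
Sat(EG (AG full)) = {m5}
m2 ∉ Sat(EG (AG full)) = {m5}, so the formula does not hold at m2.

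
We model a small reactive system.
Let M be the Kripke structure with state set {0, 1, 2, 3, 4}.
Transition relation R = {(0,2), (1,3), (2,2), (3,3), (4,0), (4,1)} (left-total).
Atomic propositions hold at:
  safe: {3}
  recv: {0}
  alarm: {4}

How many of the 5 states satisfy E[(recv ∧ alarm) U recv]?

Sat(recv ∧ alarm) = ∅
E[(recv ∧ alarm) U recv]: least fixpoint, start Z0 = Sat(recv) = {0}, add states in Sat(recv ∧ alarm) with some successor in Z. Already a fixed point.
Sat(E[(recv ∧ alarm) U recv]) = {0}
|Sat(E[(recv ∧ alarm) U recv])| = |{0}| = 1.

1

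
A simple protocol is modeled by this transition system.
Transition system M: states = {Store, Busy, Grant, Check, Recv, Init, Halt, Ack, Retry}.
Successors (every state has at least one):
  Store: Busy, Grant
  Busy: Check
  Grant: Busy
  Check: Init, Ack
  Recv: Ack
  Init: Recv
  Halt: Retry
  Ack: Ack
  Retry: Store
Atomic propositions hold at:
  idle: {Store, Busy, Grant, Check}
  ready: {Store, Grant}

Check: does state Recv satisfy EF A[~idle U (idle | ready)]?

No

Sat(~idle) = {Recv, Init, Halt, Ack, Retry}
Sat(idle | ready) = {Store, Busy, Grant, Check}
A[~idle U (idle | ready)]: least fixpoint, start Z0 = Sat((idle | ready)) = {Store, Busy, Grant, Check}, add states in Sat(~idle) with every successor in Z. Z1 = {Store, Busy, Grant, Check, Retry}; Z2 = {Store, Busy, Grant, Check, Halt, Retry}; fixed.
Sat(A[~idle U (idle | ready)]) = {Store, Busy, Grant, Check, Halt, Retry}
EF A[~idle U (idle | ready)]: least fixpoint, start Z0 = {Store, Busy, Grant, Check, Halt, Retry}, add states with some successor in Z. Already a fixed point.
Sat(EF A[~idle U (idle | ready)]) = {Store, Busy, Grant, Check, Halt, Retry}
Recv ∉ Sat(EF A[~idle U (idle | ready)]) = {Store, Busy, Grant, Check, Halt, Retry}, so the formula does not hold at Recv.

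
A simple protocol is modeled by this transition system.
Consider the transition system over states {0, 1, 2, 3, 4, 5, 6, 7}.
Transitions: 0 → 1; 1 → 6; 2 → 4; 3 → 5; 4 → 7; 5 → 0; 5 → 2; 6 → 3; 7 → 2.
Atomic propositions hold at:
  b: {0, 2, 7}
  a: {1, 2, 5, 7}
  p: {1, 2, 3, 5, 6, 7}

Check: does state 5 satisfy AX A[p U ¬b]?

No

Sat(¬b) = {1, 3, 4, 5, 6}
A[p U ¬b]: least fixpoint, start Z0 = Sat(¬b) = {1, 3, 4, 5, 6}, add states in Sat(p) with every successor in Z. Z1 = {1, 2, 3, 4, 5, 6}; Z2 = {1, 2, 3, 4, 5, 6, 7}; fixed.
Sat(A[p U ¬b]) = {1, 2, 3, 4, 5, 6, 7}
Sat(AX A[p U ¬b]) = {s : every successor in {1, 2, 3, 4, 5, 6, 7}} = {0, 1, 2, 3, 4, 6, 7}
5 ∉ Sat(AX A[p U ¬b]) = {0, 1, 2, 3, 4, 6, 7}, so the formula does not hold at 5.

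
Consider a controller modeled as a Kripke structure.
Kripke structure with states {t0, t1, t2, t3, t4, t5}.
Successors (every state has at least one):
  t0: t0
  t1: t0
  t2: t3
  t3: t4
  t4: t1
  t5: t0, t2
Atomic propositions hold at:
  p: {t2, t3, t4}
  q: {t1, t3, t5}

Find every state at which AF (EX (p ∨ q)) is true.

{t2, t3, t4, t5}

Sat(p ∨ q) = {t1, t2, t3, t4, t5}
Sat(EX (p ∨ q)) = {s : some successor in {t1, t2, t3, t4, t5}} = {t2, t3, t4, t5}
AF (EX (p ∨ q)): least fixpoint, start Z0 = {t2, t3, t4, t5}, add states with every successor in Z. Already a fixed point.
Sat(AF (EX (p ∨ q))) = {t2, t3, t4, t5}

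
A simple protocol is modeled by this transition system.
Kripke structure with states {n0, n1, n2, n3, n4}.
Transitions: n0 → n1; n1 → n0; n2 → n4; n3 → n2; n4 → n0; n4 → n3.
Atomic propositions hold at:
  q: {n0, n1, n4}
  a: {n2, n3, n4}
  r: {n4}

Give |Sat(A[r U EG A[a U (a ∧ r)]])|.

3

Sat(a ∧ r) = {n4}
A[a U (a ∧ r)]: least fixpoint, start Z0 = Sat((a ∧ r)) = {n4}, add states in Sat(a) with every successor in Z. Z1 = {n2, n4}; Z2 = {n2, n3, n4}; fixed.
Sat(A[a U (a ∧ r)]) = {n2, n3, n4}
EG A[a U (a ∧ r)]: greatest fixpoint, start Z0 = {n2, n3, n4}, keep only states in Sat with some successor in Z. Already a fixed point.
Sat(EG A[a U (a ∧ r)]) = {n2, n3, n4}
A[r U EG A[a U (a ∧ r)]]: least fixpoint, start Z0 = Sat(EG A[a U (a ∧ r)]) = {n2, n3, n4}, add states in Sat(r) with every successor in Z. Already a fixed point.
Sat(A[r U EG A[a U (a ∧ r)]]) = {n2, n3, n4}
|Sat(A[r U EG A[a U (a ∧ r)]])| = |{n2, n3, n4}| = 3.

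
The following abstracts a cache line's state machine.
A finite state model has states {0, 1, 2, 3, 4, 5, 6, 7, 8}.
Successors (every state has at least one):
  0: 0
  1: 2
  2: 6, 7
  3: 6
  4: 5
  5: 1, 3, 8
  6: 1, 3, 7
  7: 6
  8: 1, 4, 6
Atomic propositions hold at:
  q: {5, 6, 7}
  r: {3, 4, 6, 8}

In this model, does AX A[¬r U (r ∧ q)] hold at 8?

No

Sat(¬r) = {0, 1, 2, 5, 7}
Sat(r ∧ q) = {6}
A[¬r U (r ∧ q)]: least fixpoint, start Z0 = Sat((r ∧ q)) = {6}, add states in Sat(¬r) with every successor in Z. Z1 = {6, 7}; Z2 = {2, 6, 7}; Z3 = {1, 2, 6, 7}; fixed.
Sat(A[¬r U (r ∧ q)]) = {1, 2, 6, 7}
Sat(AX A[¬r U (r ∧ q)]) = {s : every successor in {1, 2, 6, 7}} = {1, 2, 3, 7}
8 ∉ Sat(AX A[¬r U (r ∧ q)]) = {1, 2, 3, 7}, so the formula does not hold at 8.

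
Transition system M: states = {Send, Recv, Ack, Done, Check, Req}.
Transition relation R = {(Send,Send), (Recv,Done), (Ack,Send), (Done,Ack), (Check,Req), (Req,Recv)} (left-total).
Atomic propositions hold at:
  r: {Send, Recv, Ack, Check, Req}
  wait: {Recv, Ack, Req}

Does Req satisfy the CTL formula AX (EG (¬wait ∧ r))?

No

Sat(¬wait) = {Send, Done, Check}
Sat(¬wait ∧ r) = {Send, Check}
EG (¬wait ∧ r): greatest fixpoint, start Z0 = {Send, Check}, keep only states in Sat with some successor in Z. Z1 = {Send}; fixed.
Sat(EG (¬wait ∧ r)) = {Send}
Sat(AX (EG (¬wait ∧ r))) = {s : every successor in {Send}} = {Send, Ack}
Req ∉ Sat(AX (EG (¬wait ∧ r))) = {Send, Ack}, so the formula does not hold at Req.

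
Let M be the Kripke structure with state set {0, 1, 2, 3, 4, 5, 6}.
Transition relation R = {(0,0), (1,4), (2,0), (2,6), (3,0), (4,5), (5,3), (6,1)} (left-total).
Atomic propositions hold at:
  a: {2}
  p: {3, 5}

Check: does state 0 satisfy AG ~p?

Sat(~p) = {0, 1, 2, 4, 6}
AG ~p: greatest fixpoint, start Z0 = {0, 1, 2, 4, 6}, keep only states in Sat with every successor in Z. Z1 = {0, 1, 2, 6}; Z2 = {0, 2, 6}; Z3 = {0, 2}; Z4 = {0}; fixed.
Sat(AG ~p) = {0}
0 ∈ Sat(AG ~p) = {0}, so the formula holds at 0.

Yes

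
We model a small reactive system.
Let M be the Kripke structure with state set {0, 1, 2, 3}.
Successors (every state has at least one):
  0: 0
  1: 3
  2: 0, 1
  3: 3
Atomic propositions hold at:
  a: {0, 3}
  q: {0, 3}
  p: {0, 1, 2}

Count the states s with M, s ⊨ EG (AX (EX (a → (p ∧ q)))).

Sat(p ∧ q) = {0}
Sat(a → (p ∧ q)) = {0, 1, 2}
Sat(EX (a → (p ∧ q))) = {s : some successor in {0, 1, 2}} = {0, 2}
Sat(AX (EX (a → (p ∧ q)))) = {s : every successor in {0, 2}} = {0}
EG (AX (EX (a → (p ∧ q)))): greatest fixpoint, start Z0 = {0}, keep only states in Sat with some successor in Z. Already a fixed point.
Sat(EG (AX (EX (a → (p ∧ q))))) = {0}
|Sat(EG (AX (EX (a → (p ∧ q)))))| = |{0}| = 1.

1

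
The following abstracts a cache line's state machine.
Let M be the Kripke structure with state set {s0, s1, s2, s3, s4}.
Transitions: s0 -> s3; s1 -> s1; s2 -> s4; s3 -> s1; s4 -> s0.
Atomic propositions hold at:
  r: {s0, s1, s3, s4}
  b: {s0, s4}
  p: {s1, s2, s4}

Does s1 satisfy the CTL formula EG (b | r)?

Sat(b | r) = {s0, s1, s3, s4}
EG (b | r): greatest fixpoint, start Z0 = {s0, s1, s3, s4}, keep only states in Sat with some successor in Z. Already a fixed point.
Sat(EG (b | r)) = {s0, s1, s3, s4}
s1 ∈ Sat(EG (b | r)) = {s0, s1, s3, s4}, so the formula holds at s1.

Yes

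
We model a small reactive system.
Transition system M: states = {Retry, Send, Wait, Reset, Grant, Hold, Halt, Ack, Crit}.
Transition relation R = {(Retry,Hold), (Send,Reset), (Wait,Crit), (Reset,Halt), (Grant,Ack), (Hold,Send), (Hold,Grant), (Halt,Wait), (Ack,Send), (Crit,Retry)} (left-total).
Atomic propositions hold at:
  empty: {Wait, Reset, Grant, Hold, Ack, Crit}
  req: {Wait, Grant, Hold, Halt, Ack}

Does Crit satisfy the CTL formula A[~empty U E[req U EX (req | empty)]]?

Sat(~empty) = {Retry, Send, Halt}
Sat(req | empty) = {Wait, Reset, Grant, Hold, Halt, Ack, Crit}
Sat(EX (req | empty)) = {s : some successor in {Wait, Reset, Grant, Hold, Halt, Ack, Crit}} = {Retry, Send, Wait, Reset, Grant, Hold, Halt}
E[req U EX (req | empty)]: least fixpoint, start Z0 = Sat(EX (req | empty)) = {Retry, Send, Wait, Reset, Grant, Hold, Halt}, add states in Sat(req) with some successor in Z. Z1 = {Retry, Send, Wait, Reset, Grant, Hold, Halt, Ack}; fixed.
Sat(E[req U EX (req | empty)]) = {Retry, Send, Wait, Reset, Grant, Hold, Halt, Ack}
A[~empty U E[req U EX (req | empty)]]: least fixpoint, start Z0 = Sat(E[req U EX (req | empty)]) = {Retry, Send, Wait, Reset, Grant, Hold, Halt, Ack}, add states in Sat(~empty) with every successor in Z. Already a fixed point.
Sat(A[~empty U E[req U EX (req | empty)]]) = {Retry, Send, Wait, Reset, Grant, Hold, Halt, Ack}
Crit ∉ Sat(A[~empty U E[req U EX (req | empty)]]) = {Retry, Send, Wait, Reset, Grant, Hold, Halt, Ack}, so the formula does not hold at Crit.

No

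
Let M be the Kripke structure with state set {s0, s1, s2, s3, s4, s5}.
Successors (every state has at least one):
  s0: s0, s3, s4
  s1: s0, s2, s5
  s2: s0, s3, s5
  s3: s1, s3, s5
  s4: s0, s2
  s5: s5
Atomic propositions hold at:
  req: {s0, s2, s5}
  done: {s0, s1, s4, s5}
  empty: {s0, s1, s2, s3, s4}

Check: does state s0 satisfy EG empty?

Yes

EG empty: greatest fixpoint, start Z0 = {s0, s1, s2, s3, s4}, keep only states in Sat with some successor in Z. Already a fixed point.
Sat(EG empty) = {s0, s1, s2, s3, s4}
s0 ∈ Sat(EG empty) = {s0, s1, s2, s3, s4}, so the formula holds at s0.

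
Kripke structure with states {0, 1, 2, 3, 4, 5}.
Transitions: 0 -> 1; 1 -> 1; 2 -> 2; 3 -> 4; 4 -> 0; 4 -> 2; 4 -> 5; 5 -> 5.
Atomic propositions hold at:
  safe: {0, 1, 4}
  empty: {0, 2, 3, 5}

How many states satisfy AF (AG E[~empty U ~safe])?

2

Sat(~empty) = {1, 4}
Sat(~safe) = {2, 3, 5}
E[~empty U ~safe]: least fixpoint, start Z0 = Sat(~safe) = {2, 3, 5}, add states in Sat(~empty) with some successor in Z. Z1 = {2, 3, 4, 5}; fixed.
Sat(E[~empty U ~safe]) = {2, 3, 4, 5}
AG E[~empty U ~safe]: greatest fixpoint, start Z0 = {2, 3, 4, 5}, keep only states in Sat with every successor in Z. Z1 = {2, 3, 5}; Z2 = {2, 5}; fixed.
Sat(AG E[~empty U ~safe]) = {2, 5}
AF (AG E[~empty U ~safe]): least fixpoint, start Z0 = {2, 5}, add states with every successor in Z. Already a fixed point.
Sat(AF (AG E[~empty U ~safe])) = {2, 5}
|Sat(AF (AG E[~empty U ~safe]))| = |{2, 5}| = 2.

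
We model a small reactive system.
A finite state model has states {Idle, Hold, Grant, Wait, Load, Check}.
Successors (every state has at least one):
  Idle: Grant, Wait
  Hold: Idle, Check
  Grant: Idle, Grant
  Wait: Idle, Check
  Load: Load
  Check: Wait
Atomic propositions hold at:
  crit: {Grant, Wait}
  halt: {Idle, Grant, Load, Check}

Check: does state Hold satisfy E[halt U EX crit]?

Sat(EX crit) = {s : some successor in {Grant, Wait}} = {Idle, Grant, Check}
E[halt U EX crit]: least fixpoint, start Z0 = Sat(EX crit) = {Idle, Grant, Check}, add states in Sat(halt) with some successor in Z. Already a fixed point.
Sat(E[halt U EX crit]) = {Idle, Grant, Check}
Hold ∉ Sat(E[halt U EX crit]) = {Idle, Grant, Check}, so the formula does not hold at Hold.

No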